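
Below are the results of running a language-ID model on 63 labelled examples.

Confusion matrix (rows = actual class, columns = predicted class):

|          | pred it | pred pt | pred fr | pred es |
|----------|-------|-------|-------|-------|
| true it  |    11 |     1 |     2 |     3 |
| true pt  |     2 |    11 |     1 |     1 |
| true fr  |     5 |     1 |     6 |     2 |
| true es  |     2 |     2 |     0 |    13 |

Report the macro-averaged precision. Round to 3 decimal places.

0.659

Per-class precision (TP/(TP+FP)):
  it: TP=11, FP=2+5+2=9 → 11/20 = 0.5500
  pt: TP=11, FP=1+1+2=4 → 11/15 = 0.7333
  fr: TP=6, FP=2+1+0=3 → 6/9 = 0.6667
  es: TP=13, FP=3+1+2=6 → 13/19 = 0.6842
Macro-precision = mean = (0.5500 + 0.7333 + 0.6667 + 0.6842) / 4 = 0.659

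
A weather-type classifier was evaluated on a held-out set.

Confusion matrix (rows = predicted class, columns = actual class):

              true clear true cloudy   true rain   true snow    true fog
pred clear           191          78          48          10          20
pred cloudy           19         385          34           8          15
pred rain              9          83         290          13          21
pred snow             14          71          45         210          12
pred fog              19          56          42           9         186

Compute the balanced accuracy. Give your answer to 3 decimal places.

Balanced accuracy = mean of per-class recall.
  clear: recall = 191/252 = 0.7579
  cloudy: recall = 385/673 = 0.5721
  rain: recall = 290/459 = 0.6318
  snow: recall = 210/250 = 0.8400
  fog: recall = 186/254 = 0.7323
Mean = (0.7579 + 0.5721 + 0.6318 + 0.8400 + 0.7323) / 5 = 0.707

0.707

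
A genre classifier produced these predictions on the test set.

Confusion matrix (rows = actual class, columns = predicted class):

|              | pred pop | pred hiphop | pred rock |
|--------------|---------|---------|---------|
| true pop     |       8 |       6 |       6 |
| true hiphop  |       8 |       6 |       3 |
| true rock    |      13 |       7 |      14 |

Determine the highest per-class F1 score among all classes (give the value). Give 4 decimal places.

0.4912

Per-class F1 score (2·TP/(2·TP+FP+FN)):
  pop: TP=8, FP=8+13=21, FN=6+6=12 → 16/49 = 0.32653
  hiphop: TP=6, FP=6+7=13, FN=8+3=11 → 12/36 = 0.33333
  rock: TP=14, FP=6+3=9, FN=13+7=20 → 28/57 = 0.49123
Highest is class 'rock' with F1 score = 0.4912.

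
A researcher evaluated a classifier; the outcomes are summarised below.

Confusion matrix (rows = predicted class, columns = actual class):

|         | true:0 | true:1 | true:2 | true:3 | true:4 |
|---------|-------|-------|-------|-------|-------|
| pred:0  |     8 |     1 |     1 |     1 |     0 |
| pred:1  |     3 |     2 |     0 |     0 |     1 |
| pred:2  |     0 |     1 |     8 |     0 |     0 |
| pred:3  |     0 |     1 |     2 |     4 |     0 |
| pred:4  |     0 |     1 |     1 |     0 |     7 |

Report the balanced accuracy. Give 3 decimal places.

0.680

Balanced accuracy = mean of per-class recall.
  0: recall = 8/11 = 0.7273
  1: recall = 2/6 = 0.3333
  2: recall = 8/12 = 0.6667
  3: recall = 4/5 = 0.8000
  4: recall = 7/8 = 0.8750
Mean = (0.7273 + 0.3333 + 0.6667 + 0.8000 + 0.8750) / 5 = 0.680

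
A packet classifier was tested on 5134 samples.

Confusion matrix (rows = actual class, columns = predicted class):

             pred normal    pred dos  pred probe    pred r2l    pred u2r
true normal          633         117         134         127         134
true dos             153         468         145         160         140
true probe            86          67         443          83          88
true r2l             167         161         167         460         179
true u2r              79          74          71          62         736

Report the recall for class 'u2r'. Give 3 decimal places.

0.720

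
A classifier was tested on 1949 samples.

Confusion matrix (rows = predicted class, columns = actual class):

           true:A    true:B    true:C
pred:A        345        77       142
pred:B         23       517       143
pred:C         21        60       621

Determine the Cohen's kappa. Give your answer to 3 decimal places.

Observed agreement pₒ = trace/N = 1483/1949 = 0.7609
Expected agreement pₑ = Σ (rowᵢ·colᵢ)/N² = (389·564 + 654·683 + 906·702)/1949² = 0.3428
κ = (pₒ − pₑ)/(1 − pₑ) = (0.7609 − 0.3428)/(1 − 0.3428) = 0.636

0.636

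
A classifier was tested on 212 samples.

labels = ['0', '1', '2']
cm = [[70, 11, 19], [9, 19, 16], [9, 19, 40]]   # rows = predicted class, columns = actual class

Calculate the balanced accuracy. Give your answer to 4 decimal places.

Balanced accuracy = mean of per-class recall.
  0: recall = 70/88 = 0.79545
  1: recall = 19/49 = 0.38776
  2: recall = 40/75 = 0.53333
Mean = (0.79545 + 0.38776 + 0.53333) / 3 = 0.5722

0.5722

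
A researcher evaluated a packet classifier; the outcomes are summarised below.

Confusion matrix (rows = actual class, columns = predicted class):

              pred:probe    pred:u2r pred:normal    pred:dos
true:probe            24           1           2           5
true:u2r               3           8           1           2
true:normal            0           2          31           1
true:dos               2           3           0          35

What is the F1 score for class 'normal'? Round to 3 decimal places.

Take TP from the diagonal, FP from the rest of the 'normal' prediction marginal, FN from the rest of the 'normal' actual marginal.
F1 score = 2·TP/(2·TP+FP+FN).
normal: TP=31, FP=2+1+0=3, FN=0+2+1=3 → 62/68 = 0.9118

0.912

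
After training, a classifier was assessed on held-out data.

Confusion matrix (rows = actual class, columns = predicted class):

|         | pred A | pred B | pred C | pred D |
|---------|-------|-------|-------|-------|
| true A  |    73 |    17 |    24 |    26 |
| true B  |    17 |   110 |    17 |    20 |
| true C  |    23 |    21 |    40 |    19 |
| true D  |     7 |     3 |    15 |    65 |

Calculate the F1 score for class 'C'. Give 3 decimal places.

0.402

One-vs-rest for 'C': TP = diagonal; FP = other classes predicted 'C'; FN = 'C' predicted as other.
F1 score = 2·TP/(2·TP+FP+FN).
C: TP=40, FP=24+17+15=56, FN=23+21+19=63 → 80/199 = 0.4020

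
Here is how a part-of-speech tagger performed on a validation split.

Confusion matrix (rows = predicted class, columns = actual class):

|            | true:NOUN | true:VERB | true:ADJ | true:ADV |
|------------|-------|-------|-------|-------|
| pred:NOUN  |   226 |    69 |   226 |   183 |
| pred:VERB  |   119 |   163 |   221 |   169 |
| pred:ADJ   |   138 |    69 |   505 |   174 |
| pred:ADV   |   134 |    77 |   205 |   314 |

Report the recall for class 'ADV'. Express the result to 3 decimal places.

One-vs-rest for 'ADV': TP = diagonal; FP = other classes predicted 'ADV'; FN = 'ADV' predicted as other.
recall = TP/(TP+FN).
ADV: TP=314, FN=183+169+174=526 → 314/840 = 0.3738

0.374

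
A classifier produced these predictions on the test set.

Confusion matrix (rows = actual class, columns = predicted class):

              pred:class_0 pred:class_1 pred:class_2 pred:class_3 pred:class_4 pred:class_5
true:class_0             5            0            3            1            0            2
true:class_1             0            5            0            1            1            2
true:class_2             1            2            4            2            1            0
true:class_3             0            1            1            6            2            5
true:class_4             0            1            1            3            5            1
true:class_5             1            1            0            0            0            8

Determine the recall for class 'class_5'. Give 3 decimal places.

0.800

Take TP from the diagonal, FP from the rest of the 'class_5' prediction marginal, FN from the rest of the 'class_5' actual marginal.
recall = TP/(TP+FN).
class_5: TP=8, FN=1+1+0+0+0=2 → 8/10 = 0.8000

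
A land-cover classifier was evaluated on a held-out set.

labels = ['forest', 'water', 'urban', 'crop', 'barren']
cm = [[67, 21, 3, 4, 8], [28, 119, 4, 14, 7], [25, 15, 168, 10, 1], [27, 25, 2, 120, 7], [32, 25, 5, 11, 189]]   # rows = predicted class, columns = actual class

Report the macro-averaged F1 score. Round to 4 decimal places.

0.6895

Per-class F1 score (2·TP/(2·TP+FP+FN)):
  forest: TP=67, FP=21+3+4+8=36, FN=28+25+27+32=112 → 134/282 = 0.47518
  water: TP=119, FP=28+4+14+7=53, FN=21+15+25+25=86 → 238/377 = 0.63130
  urban: TP=168, FP=25+15+10+1=51, FN=3+4+2+5=14 → 336/401 = 0.83791
  crop: TP=120, FP=27+25+2+7=61, FN=4+14+10+11=39 → 240/340 = 0.70588
  barren: TP=189, FP=32+25+5+11=73, FN=8+7+1+7=23 → 378/474 = 0.79747
Macro-F1 score = mean = (0.47518 + 0.63130 + 0.83791 + 0.70588 + 0.79747) / 5 = 0.6895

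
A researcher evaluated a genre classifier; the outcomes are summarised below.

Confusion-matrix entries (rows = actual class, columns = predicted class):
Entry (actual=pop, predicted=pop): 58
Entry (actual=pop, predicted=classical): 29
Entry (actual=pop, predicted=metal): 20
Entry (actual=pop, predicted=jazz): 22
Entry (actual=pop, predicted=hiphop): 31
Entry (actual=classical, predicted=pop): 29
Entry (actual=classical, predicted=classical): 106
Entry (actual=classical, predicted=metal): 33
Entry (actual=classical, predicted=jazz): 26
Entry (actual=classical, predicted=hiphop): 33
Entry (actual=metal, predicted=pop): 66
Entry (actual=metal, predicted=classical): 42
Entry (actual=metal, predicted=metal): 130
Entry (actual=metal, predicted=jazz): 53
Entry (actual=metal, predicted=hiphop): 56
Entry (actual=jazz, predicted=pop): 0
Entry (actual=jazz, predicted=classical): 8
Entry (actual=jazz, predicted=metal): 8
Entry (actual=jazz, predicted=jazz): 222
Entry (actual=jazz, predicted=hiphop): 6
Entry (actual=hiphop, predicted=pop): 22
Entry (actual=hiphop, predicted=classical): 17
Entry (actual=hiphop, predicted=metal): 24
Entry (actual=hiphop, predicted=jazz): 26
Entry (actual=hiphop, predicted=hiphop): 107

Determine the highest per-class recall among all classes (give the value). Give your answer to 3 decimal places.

Per-class recall (TP/(TP+FN)):
  pop: TP=58, FN=29+20+22+31=102 → 58/160 = 0.3625
  classical: TP=106, FN=29+33+26+33=121 → 106/227 = 0.4670
  metal: TP=130, FN=66+42+53+56=217 → 130/347 = 0.3746
  jazz: TP=222, FN=0+8+8+6=22 → 222/244 = 0.9098
  hiphop: TP=107, FN=22+17+24+26=89 → 107/196 = 0.5459
Highest is class 'jazz' with recall = 0.910.

0.910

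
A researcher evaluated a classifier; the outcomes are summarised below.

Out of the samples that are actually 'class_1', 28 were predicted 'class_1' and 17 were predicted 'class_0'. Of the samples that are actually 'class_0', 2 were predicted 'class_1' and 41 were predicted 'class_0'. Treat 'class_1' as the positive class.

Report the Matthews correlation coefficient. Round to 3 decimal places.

MCC = (TP·TN − FP·FN) / √((TP+FP)(TP+FN)(TN+FP)(TN+FN))
Numerator = 28·41 − 2·17 = 1114
Denominator = √(30·45·43·58) = √3366900 = 1834.9114
MCC = 1114 / 1834.9114 = 0.607

0.607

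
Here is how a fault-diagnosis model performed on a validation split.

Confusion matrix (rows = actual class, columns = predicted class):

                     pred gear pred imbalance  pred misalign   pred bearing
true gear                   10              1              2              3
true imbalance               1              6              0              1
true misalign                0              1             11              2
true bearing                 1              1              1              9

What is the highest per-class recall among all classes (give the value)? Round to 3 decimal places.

0.786

Per-class recall (TP/(TP+FN)):
  gear: TP=10, FN=1+2+3=6 → 10/16 = 0.6250
  imbalance: TP=6, FN=1+0+1=2 → 6/8 = 0.7500
  misalign: TP=11, FN=0+1+2=3 → 11/14 = 0.7857
  bearing: TP=9, FN=1+1+1=3 → 9/12 = 0.7500
Highest is class 'misalign' with recall = 0.786.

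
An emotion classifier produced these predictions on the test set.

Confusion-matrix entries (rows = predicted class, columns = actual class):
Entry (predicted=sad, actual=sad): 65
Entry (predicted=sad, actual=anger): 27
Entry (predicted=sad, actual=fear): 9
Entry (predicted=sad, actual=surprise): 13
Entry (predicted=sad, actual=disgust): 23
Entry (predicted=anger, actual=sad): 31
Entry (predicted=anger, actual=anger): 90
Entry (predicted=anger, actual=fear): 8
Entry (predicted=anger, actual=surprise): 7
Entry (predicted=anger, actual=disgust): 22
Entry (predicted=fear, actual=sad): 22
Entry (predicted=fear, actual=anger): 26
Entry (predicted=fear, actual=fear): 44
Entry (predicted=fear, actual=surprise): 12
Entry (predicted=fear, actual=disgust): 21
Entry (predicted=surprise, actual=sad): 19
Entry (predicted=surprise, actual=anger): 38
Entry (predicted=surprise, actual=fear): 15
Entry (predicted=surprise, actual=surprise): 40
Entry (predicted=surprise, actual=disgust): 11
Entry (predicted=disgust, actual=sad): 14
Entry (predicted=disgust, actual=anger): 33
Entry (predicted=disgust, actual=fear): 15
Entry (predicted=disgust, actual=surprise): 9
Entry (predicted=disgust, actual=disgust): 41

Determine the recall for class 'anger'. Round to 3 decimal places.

Take TP from the diagonal, FP from the rest of the 'anger' prediction marginal, FN from the rest of the 'anger' actual marginal.
recall = TP/(TP+FN).
anger: TP=90, FN=27+26+38+33=124 → 90/214 = 0.4206

0.421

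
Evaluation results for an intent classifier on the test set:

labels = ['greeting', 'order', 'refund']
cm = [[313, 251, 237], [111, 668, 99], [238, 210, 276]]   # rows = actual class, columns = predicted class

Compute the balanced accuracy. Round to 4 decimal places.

Balanced accuracy = mean of per-class recall.
  greeting: recall = 313/801 = 0.39076
  order: recall = 668/878 = 0.76082
  refund: recall = 276/724 = 0.38122
Mean = (0.39076 + 0.76082 + 0.38122) / 3 = 0.5109

0.5109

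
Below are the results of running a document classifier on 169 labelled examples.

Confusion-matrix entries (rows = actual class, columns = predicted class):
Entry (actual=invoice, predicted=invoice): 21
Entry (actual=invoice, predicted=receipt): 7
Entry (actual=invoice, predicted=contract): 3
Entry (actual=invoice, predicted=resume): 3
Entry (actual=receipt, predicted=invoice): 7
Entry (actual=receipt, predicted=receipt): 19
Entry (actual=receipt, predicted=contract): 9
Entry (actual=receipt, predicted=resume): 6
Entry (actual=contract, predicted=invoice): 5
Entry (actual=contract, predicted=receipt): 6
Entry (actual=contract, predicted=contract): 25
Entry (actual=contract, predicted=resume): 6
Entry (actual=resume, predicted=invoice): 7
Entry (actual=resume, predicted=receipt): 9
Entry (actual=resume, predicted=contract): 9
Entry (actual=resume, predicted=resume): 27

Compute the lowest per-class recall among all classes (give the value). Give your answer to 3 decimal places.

Per-class recall (TP/(TP+FN)):
  invoice: TP=21, FN=7+3+3=13 → 21/34 = 0.6176
  receipt: TP=19, FN=7+9+6=22 → 19/41 = 0.4634
  contract: TP=25, FN=5+6+6=17 → 25/42 = 0.5952
  resume: TP=27, FN=7+9+9=25 → 27/52 = 0.5192
Lowest is class 'receipt' with recall = 0.463.

0.463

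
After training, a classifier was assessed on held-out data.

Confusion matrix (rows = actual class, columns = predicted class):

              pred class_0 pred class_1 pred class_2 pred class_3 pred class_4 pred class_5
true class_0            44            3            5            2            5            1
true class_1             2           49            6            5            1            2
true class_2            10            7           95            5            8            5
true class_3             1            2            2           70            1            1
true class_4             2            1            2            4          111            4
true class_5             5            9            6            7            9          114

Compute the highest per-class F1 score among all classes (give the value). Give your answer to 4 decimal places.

Per-class F1 score (2·TP/(2·TP+FP+FN)):
  class_0: TP=44, FP=2+10+1+2+5=20, FN=3+5+2+5+1=16 → 88/124 = 0.70968
  class_1: TP=49, FP=3+7+2+1+9=22, FN=2+6+5+1+2=16 → 98/136 = 0.72059
  class_2: TP=95, FP=5+6+2+2+6=21, FN=10+7+5+8+5=35 → 190/246 = 0.77236
  class_3: TP=70, FP=2+5+5+4+7=23, FN=1+2+2+1+1=7 → 140/170 = 0.82353
  class_4: TP=111, FP=5+1+8+1+9=24, FN=2+1+2+4+4=13 → 222/259 = 0.85714
  class_5: TP=114, FP=1+2+5+1+4=13, FN=5+9+6+7+9=36 → 228/277 = 0.82310
Highest is class 'class_4' with F1 score = 0.8571.

0.8571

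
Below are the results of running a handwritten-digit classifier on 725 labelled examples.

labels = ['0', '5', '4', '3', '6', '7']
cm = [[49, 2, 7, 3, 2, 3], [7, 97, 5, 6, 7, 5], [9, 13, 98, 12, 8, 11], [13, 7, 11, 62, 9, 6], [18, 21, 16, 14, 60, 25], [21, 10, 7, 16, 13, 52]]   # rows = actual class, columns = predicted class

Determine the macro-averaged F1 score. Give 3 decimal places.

0.568

Per-class F1 score (2·TP/(2·TP+FP+FN)):
  0: TP=49, FP=7+9+13+18+21=68, FN=2+7+3+2+3=17 → 98/183 = 0.5355
  5: TP=97, FP=2+13+7+21+10=53, FN=7+5+6+7+5=30 → 194/277 = 0.7004
  4: TP=98, FP=7+5+11+16+7=46, FN=9+13+12+8+11=53 → 196/295 = 0.6644
  3: TP=62, FP=3+6+12+14+16=51, FN=13+7+11+9+6=46 → 124/221 = 0.5611
  6: TP=60, FP=2+7+8+9+13=39, FN=18+21+16+14+25=94 → 120/253 = 0.4743
  7: TP=52, FP=3+5+11+6+25=50, FN=21+10+7+16+13=67 → 104/221 = 0.4706
Macro-F1 score = mean = (0.5355 + 0.7004 + 0.6644 + 0.5611 + 0.4743 + 0.4706) / 6 = 0.568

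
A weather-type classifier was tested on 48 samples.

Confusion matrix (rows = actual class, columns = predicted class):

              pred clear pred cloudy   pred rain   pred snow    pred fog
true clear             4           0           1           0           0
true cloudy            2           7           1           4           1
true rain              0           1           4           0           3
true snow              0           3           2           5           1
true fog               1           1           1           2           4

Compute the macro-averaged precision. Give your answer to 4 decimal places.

Per-class precision (TP/(TP+FP)):
  clear: TP=4, FP=2+0+0+1=3 → 4/7 = 0.57143
  cloudy: TP=7, FP=0+1+3+1=5 → 7/12 = 0.58333
  rain: TP=4, FP=1+1+2+1=5 → 4/9 = 0.44444
  snow: TP=5, FP=0+4+0+2=6 → 5/11 = 0.45455
  fog: TP=4, FP=0+1+3+1=5 → 4/9 = 0.44444
Macro-precision = mean = (0.57143 + 0.58333 + 0.44444 + 0.45455 + 0.44444) / 5 = 0.4996

0.4996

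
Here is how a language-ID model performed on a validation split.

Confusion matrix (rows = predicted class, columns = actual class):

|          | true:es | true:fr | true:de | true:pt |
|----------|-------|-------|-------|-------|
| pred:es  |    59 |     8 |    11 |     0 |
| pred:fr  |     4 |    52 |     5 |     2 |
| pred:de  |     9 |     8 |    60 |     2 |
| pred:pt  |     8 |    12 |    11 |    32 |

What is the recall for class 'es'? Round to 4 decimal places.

One-vs-rest for 'es': TP = diagonal; FP = other classes predicted 'es'; FN = 'es' predicted as other.
recall = TP/(TP+FN).
es: TP=59, FN=4+9+8=21 → 59/80 = 0.73750

0.7375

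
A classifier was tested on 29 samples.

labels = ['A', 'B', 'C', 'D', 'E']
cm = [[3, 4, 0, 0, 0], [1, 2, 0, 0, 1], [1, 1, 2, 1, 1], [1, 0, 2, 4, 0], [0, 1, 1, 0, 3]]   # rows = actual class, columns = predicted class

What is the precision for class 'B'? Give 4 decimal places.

0.2500

Treat 'B' as positive and all other classes as negative.
precision = TP/(TP+FP).
B: TP=2, FP=4+1+0+1=6 → 2/8 = 0.25000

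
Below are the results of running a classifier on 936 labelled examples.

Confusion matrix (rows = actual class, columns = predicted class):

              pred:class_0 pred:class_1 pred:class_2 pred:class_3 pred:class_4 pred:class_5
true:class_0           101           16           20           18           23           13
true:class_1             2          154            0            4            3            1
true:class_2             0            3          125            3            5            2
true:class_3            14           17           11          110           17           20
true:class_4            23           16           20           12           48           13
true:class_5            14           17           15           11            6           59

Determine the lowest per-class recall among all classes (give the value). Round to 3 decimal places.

Per-class recall (TP/(TP+FN)):
  class_0: TP=101, FN=16+20+18+23+13=90 → 101/191 = 0.5288
  class_1: TP=154, FN=2+0+4+3+1=10 → 154/164 = 0.9390
  class_2: TP=125, FN=0+3+3+5+2=13 → 125/138 = 0.9058
  class_3: TP=110, FN=14+17+11+17+20=79 → 110/189 = 0.5820
  class_4: TP=48, FN=23+16+20+12+13=84 → 48/132 = 0.3636
  class_5: TP=59, FN=14+17+15+11+6=63 → 59/122 = 0.4836
Lowest is class 'class_4' with recall = 0.364.

0.364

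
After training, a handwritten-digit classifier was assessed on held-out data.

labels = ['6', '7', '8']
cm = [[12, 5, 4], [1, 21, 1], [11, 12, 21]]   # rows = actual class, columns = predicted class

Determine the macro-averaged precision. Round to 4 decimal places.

Per-class precision (TP/(TP+FP)):
  6: TP=12, FP=1+11=12 → 12/24 = 0.50000
  7: TP=21, FP=5+12=17 → 21/38 = 0.55263
  8: TP=21, FP=4+1=5 → 21/26 = 0.80769
Macro-precision = mean = (0.50000 + 0.55263 + 0.80769) / 3 = 0.6201

0.6201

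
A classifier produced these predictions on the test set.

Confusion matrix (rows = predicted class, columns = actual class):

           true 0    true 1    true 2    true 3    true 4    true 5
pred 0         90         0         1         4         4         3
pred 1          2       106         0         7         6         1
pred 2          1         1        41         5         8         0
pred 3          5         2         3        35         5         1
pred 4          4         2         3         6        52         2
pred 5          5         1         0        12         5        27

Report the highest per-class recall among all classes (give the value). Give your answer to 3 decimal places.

0.946

Per-class recall (TP/(TP+FN)):
  0: TP=90, FN=2+1+5+4+5=17 → 90/107 = 0.8411
  1: TP=106, FN=0+1+2+2+1=6 → 106/112 = 0.9464
  2: TP=41, FN=1+0+3+3+0=7 → 41/48 = 0.8542
  3: TP=35, FN=4+7+5+6+12=34 → 35/69 = 0.5072
  4: TP=52, FN=4+6+8+5+5=28 → 52/80 = 0.6500
  5: TP=27, FN=3+1+0+1+2=7 → 27/34 = 0.7941
Highest is class '1' with recall = 0.946.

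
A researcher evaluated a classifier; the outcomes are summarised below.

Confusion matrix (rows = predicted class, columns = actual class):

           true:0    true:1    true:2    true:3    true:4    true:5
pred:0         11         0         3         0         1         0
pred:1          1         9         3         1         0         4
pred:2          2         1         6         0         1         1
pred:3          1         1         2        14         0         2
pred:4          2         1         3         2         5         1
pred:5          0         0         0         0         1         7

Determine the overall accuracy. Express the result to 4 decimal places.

Accuracy = trace / total = (11+9+6+14+5+7=52) / 86 = 52/86 = 0.6047

0.6047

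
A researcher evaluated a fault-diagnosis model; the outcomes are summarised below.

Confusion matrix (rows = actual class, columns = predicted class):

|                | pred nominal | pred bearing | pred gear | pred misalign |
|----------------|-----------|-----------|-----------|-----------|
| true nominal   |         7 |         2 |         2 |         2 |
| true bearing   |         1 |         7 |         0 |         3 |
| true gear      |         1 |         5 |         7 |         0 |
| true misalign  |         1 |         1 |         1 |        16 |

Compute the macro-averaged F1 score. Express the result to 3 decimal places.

Per-class F1 score (2·TP/(2·TP+FP+FN)):
  nominal: TP=7, FP=1+1+1=3, FN=2+2+2=6 → 14/23 = 0.6087
  bearing: TP=7, FP=2+5+1=8, FN=1+0+3=4 → 14/26 = 0.5385
  gear: TP=7, FP=2+0+1=3, FN=1+5+0=6 → 14/23 = 0.6087
  misalign: TP=16, FP=2+3+0=5, FN=1+1+1=3 → 32/40 = 0.8000
Macro-F1 score = mean = (0.6087 + 0.5385 + 0.6087 + 0.8000) / 4 = 0.639

0.639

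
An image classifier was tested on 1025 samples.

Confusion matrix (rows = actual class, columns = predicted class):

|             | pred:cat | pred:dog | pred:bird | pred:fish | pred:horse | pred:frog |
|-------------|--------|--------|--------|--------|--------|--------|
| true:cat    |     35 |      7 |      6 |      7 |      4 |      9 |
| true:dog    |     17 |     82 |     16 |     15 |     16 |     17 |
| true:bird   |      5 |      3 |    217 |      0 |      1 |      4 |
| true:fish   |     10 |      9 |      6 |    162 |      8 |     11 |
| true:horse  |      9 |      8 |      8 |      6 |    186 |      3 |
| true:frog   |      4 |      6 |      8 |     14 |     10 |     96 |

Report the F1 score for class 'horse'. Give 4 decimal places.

0.8360

Treat 'horse' as positive and all other classes as negative.
F1 score = 2·TP/(2·TP+FP+FN).
horse: TP=186, FP=4+16+1+8+10=39, FN=9+8+8+6+3=34 → 372/445 = 0.83596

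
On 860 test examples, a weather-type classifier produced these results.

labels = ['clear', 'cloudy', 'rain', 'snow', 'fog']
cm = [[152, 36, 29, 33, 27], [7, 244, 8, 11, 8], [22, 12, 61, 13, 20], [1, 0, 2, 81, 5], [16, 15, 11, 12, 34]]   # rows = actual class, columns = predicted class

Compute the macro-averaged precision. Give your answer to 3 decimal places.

0.603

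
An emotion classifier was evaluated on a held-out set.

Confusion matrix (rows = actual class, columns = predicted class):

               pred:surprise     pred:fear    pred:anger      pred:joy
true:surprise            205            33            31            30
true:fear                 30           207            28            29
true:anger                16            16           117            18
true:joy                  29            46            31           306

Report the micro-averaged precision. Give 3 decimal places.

Micro-averaging pools counts across classes: ΣTP=835, ΣFP=337, ΣFN=337.
Micro-precision = TP/(TP+FP) on pooled counts = 0.712 (equals overall accuracy in single-label multiclass).

0.712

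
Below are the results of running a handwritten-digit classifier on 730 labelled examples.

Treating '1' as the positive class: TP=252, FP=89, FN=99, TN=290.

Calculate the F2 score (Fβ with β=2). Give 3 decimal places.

0.722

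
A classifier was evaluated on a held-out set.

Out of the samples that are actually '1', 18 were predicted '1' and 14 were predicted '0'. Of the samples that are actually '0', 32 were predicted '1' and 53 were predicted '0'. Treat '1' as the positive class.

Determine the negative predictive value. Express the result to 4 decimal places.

0.7910

NPV = TN/(TN+FN) = 53/(53+14) = 0.7910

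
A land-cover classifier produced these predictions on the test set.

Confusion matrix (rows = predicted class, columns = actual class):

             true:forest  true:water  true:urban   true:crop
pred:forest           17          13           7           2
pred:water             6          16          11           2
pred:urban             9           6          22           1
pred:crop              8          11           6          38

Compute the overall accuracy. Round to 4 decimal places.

Accuracy = trace / total = (17+16+22+38=93) / 175 = 93/175 = 0.5314

0.5314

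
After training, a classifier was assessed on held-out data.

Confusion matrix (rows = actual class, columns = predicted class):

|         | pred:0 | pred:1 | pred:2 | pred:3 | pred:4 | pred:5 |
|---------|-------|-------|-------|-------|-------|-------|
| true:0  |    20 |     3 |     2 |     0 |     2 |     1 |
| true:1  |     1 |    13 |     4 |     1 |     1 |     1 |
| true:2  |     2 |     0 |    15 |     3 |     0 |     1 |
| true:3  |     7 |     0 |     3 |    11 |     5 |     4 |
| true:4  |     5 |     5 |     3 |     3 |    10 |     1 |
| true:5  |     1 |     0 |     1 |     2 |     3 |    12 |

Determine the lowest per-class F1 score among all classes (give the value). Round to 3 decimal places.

0.417

Per-class F1 score (2·TP/(2·TP+FP+FN)):
  0: TP=20, FP=1+2+7+5+1=16, FN=3+2+0+2+1=8 → 40/64 = 0.6250
  1: TP=13, FP=3+0+0+5+0=8, FN=1+4+1+1+1=8 → 26/42 = 0.6190
  2: TP=15, FP=2+4+3+3+1=13, FN=2+0+3+0+1=6 → 30/49 = 0.6122
  3: TP=11, FP=0+1+3+3+2=9, FN=7+0+3+5+4=19 → 22/50 = 0.4400
  4: TP=10, FP=2+1+0+5+3=11, FN=5+5+3+3+1=17 → 20/48 = 0.4167
  5: TP=12, FP=1+1+1+4+1=8, FN=1+0+1+2+3=7 → 24/39 = 0.6154
Lowest is class '4' with F1 score = 0.417.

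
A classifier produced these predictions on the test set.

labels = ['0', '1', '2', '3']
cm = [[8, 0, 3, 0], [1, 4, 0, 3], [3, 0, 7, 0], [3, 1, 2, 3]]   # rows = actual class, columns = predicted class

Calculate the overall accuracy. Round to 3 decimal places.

Accuracy = trace / total = (8+4+7+3=22) / 38 = 22/38 = 0.579

0.579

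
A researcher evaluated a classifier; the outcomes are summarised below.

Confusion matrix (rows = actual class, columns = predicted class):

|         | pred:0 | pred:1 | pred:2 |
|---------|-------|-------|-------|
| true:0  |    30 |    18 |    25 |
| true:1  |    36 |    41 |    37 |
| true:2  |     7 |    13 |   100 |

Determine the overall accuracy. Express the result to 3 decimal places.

Accuracy = trace / total = (30+41+100=171) / 307 = 171/307 = 0.557

0.557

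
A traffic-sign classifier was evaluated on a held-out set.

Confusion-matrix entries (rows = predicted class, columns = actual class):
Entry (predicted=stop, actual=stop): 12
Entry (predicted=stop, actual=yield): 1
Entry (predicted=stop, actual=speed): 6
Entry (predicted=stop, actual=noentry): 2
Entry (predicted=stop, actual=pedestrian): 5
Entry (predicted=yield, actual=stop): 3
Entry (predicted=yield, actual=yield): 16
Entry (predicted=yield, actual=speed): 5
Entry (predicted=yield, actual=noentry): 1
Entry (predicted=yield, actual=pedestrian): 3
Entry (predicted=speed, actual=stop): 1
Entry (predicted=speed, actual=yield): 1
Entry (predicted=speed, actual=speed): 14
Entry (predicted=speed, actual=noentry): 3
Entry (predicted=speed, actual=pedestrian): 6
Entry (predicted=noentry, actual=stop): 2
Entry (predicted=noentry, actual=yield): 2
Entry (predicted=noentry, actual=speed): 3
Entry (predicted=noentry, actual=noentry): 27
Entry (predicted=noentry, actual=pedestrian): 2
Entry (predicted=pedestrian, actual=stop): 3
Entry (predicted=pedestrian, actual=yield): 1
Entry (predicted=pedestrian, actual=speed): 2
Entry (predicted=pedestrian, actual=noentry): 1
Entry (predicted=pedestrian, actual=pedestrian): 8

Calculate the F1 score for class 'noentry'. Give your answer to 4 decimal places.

0.7714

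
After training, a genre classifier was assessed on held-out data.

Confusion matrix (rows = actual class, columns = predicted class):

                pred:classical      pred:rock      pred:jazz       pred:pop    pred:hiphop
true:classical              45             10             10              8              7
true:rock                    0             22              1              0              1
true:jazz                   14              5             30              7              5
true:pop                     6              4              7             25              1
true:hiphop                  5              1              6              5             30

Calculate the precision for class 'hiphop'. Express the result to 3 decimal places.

Treat 'hiphop' as positive and all other classes as negative.
precision = TP/(TP+FP).
hiphop: TP=30, FP=7+1+5+1=14 → 30/44 = 0.6818

0.682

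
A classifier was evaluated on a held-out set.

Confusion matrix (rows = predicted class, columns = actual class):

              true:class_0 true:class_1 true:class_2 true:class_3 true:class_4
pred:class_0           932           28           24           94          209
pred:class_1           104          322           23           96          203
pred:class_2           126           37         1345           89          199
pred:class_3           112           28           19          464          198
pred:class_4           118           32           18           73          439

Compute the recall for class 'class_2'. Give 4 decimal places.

0.9412

One-vs-rest for 'class_2': TP = diagonal; FP = other classes predicted 'class_2'; FN = 'class_2' predicted as other.
recall = TP/(TP+FN).
class_2: TP=1345, FN=24+23+19+18=84 → 1345/1429 = 0.94122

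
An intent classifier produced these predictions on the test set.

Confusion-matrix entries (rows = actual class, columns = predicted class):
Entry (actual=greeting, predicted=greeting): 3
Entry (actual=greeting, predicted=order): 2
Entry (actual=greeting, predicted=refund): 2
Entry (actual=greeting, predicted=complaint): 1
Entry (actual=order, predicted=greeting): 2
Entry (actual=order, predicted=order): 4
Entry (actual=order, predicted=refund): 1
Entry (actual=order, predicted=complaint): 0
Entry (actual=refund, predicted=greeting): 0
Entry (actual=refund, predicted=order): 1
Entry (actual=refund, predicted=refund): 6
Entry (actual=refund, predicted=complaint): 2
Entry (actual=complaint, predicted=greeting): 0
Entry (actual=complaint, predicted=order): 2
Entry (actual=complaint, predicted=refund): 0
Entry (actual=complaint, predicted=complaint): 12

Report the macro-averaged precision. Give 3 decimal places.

Per-class precision (TP/(TP+FP)):
  greeting: TP=3, FP=2+0+0=2 → 3/5 = 0.6000
  order: TP=4, FP=2+1+2=5 → 4/9 = 0.4444
  refund: TP=6, FP=2+1+0=3 → 6/9 = 0.6667
  complaint: TP=12, FP=1+0+2=3 → 12/15 = 0.8000
Macro-precision = mean = (0.6000 + 0.4444 + 0.6667 + 0.8000) / 4 = 0.628

0.628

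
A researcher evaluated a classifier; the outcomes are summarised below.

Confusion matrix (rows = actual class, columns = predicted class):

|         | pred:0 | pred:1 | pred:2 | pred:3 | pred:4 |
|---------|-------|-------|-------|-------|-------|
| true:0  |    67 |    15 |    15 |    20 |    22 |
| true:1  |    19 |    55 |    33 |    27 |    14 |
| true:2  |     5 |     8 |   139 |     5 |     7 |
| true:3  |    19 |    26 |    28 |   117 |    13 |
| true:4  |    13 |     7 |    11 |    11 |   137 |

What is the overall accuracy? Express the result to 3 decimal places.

0.618

Accuracy = trace / total = (67+55+139+117+137=515) / 833 = 515/833 = 0.618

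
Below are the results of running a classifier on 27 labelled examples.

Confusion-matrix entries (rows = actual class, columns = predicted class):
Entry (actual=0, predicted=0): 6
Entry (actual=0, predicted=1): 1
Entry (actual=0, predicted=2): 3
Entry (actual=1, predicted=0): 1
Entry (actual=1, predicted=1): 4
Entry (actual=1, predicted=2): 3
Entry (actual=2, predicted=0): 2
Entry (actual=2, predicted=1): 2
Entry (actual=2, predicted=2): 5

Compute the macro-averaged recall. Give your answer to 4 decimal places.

Per-class recall (TP/(TP+FN)):
  0: TP=6, FN=1+3=4 → 6/10 = 0.60000
  1: TP=4, FN=1+3=4 → 4/8 = 0.50000
  2: TP=5, FN=2+2=4 → 5/9 = 0.55556
Macro-recall = mean = (0.60000 + 0.50000 + 0.55556) / 3 = 0.5519

0.5519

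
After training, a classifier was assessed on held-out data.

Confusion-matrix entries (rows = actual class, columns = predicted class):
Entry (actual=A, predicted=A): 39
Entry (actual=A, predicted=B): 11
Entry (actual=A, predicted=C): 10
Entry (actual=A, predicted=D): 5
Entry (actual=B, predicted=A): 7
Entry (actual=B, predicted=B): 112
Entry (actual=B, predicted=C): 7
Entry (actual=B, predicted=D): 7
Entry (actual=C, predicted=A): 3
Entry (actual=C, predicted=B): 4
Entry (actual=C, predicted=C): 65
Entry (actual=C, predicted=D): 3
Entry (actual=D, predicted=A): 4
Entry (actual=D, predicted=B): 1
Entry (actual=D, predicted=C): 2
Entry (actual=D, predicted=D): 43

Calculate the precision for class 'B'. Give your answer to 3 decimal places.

0.875

precision = TP/(TP+FP).
B: TP=112, FP=11+4+1=16 → 112/128 = 0.8750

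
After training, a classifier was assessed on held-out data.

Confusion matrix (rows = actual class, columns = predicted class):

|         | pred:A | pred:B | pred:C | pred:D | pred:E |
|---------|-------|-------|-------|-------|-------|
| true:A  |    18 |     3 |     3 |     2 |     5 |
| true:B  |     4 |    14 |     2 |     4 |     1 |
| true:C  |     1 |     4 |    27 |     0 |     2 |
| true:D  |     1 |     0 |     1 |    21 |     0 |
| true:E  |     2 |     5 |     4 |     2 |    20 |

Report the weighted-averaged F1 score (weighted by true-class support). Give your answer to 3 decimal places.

Per-class F1 score (2·TP/(2·TP+FP+FN)):
  A: TP=18, FP=4+1+1+2=8, FN=3+3+2+5=13 → 36/57 = 0.6316
  B: TP=14, FP=3+4+0+5=12, FN=4+2+4+1=11 → 28/51 = 0.5490
  C: TP=27, FP=3+2+1+4=10, FN=1+4+0+2=7 → 54/71 = 0.7606
  D: TP=21, FP=2+4+0+2=8, FN=1+0+1+0=2 → 42/52 = 0.8077
  E: TP=20, FP=5+1+2+0=8, FN=2+5+4+2=13 → 40/61 = 0.6557
Weighted-F1 score = Σ (supportᵢ/N)·F1 scoreᵢ with N=146: (31/146)·0.6316 + (25/146)·0.5490 + (34/146)·0.7606 + (23/146)·0.8077 + (33/146)·0.6557 = 0.681

0.681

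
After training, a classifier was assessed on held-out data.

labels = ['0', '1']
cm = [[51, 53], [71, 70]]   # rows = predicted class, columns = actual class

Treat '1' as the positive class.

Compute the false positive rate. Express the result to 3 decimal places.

FPR = FP/(FP+TN) = 71/(71+51) = 0.582

0.582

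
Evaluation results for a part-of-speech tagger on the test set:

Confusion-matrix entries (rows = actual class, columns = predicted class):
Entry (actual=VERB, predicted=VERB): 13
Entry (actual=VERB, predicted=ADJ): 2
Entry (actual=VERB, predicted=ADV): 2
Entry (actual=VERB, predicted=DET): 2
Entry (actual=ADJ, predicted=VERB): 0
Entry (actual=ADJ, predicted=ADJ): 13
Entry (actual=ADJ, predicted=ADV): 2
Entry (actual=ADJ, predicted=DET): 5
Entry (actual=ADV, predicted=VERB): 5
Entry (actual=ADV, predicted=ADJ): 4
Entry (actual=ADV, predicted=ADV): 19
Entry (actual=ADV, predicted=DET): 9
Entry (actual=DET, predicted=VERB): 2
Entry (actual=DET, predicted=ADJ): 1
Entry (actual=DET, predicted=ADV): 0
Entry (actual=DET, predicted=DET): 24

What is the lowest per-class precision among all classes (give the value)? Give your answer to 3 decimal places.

Per-class precision (TP/(TP+FP)):
  VERB: TP=13, FP=0+5+2=7 → 13/20 = 0.6500
  ADJ: TP=13, FP=2+4+1=7 → 13/20 = 0.6500
  ADV: TP=19, FP=2+2+0=4 → 19/23 = 0.8261
  DET: TP=24, FP=2+5+9=16 → 24/40 = 0.6000
Lowest is class 'DET' with precision = 0.600.

0.600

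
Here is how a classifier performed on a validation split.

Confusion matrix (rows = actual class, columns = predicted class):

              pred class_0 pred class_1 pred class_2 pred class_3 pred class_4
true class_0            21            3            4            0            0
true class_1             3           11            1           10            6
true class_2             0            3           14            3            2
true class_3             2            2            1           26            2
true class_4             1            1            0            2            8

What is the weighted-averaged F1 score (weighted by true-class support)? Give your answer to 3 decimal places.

0.627

Per-class F1 score (2·TP/(2·TP+FP+FN)):
  class_0: TP=21, FP=3+0+2+1=6, FN=3+4+0+0=7 → 42/55 = 0.7636
  class_1: TP=11, FP=3+3+2+1=9, FN=3+1+10+6=20 → 22/51 = 0.4314
  class_2: TP=14, FP=4+1+1+0=6, FN=0+3+3+2=8 → 28/42 = 0.6667
  class_3: TP=26, FP=0+10+3+2=15, FN=2+2+1+2=7 → 52/74 = 0.7027
  class_4: TP=8, FP=0+6+2+2=10, FN=1+1+0+2=4 → 16/30 = 0.5333
Weighted-F1 score = Σ (supportᵢ/N)·F1 scoreᵢ with N=126: (28/126)·0.7636 + (31/126)·0.4314 + (22/126)·0.6667 + (33/126)·0.7027 + (12/126)·0.5333 = 0.627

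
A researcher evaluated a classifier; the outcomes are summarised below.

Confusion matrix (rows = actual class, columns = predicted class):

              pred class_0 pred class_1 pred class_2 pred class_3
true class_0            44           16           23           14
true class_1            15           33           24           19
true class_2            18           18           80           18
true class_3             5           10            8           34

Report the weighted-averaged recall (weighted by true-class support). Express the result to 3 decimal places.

0.504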